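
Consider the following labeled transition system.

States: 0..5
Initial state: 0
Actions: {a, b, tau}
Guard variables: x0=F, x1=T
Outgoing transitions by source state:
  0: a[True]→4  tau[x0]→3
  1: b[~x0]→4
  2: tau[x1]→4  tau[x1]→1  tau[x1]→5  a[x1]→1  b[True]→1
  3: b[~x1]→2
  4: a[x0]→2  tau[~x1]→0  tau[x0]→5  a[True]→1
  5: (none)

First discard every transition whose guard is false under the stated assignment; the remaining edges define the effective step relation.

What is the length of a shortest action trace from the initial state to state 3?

Breadth-first toward 3:
  depth 0: {0}
  depth 1: {4}
  depth 2: {1}
3 never appears.

Answer: UNREACHABLE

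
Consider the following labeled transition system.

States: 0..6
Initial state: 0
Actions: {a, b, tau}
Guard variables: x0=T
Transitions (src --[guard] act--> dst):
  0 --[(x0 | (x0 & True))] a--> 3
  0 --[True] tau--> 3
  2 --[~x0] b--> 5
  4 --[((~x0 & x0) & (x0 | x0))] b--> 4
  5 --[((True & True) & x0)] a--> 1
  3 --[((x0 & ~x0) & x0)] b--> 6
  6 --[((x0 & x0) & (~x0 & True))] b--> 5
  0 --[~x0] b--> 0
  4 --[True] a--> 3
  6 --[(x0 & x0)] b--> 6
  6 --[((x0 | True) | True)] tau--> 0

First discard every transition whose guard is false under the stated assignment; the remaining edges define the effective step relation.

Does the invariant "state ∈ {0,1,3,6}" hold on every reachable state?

Answer: INVARIANT HOLDS

Working:
Allowed set {0,1,3,6}
Reach set: {0,3}
  0: safe
  3: safe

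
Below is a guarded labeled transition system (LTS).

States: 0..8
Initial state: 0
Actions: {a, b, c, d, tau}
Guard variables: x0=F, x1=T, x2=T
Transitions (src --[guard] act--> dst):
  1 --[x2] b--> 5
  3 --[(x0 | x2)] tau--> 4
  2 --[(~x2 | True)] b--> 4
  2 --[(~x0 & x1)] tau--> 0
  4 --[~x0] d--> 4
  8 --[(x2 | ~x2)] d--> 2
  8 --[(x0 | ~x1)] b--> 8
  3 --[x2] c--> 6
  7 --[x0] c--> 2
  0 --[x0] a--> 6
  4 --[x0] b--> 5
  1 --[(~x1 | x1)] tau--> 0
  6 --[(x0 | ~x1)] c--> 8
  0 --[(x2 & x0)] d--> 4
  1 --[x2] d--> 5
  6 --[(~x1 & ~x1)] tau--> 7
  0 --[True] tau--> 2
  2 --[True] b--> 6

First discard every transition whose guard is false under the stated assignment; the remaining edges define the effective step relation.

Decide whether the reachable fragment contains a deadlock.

Answer: DEADLOCK at state 6

Working:
R = {0,2,4,6}
  0: tau→2  [1 exit(s)]
  2: b→4  b→6  tau→0  [3 exit(s)]
  4: d→4  [1 exit(s)]
  6: ∅  [no exit]
Path to 6: tau·b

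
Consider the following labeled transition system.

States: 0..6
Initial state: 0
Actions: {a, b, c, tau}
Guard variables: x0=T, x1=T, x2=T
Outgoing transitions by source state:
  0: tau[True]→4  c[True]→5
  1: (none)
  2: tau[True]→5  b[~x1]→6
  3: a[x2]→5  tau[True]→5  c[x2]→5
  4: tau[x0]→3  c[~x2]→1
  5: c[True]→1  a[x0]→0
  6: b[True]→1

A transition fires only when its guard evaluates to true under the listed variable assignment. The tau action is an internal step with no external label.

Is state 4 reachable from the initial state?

Answer: REACHABLE

Working:
Guard filter leaves 10 enabled edge(s).
L0 = {0}
L1 = {4,5}  now seen {0,4,5}
L2 = {1,3}  now seen {0,1,3,4,5}
Reachable = {0,1,3,4,5}
witness 4: tau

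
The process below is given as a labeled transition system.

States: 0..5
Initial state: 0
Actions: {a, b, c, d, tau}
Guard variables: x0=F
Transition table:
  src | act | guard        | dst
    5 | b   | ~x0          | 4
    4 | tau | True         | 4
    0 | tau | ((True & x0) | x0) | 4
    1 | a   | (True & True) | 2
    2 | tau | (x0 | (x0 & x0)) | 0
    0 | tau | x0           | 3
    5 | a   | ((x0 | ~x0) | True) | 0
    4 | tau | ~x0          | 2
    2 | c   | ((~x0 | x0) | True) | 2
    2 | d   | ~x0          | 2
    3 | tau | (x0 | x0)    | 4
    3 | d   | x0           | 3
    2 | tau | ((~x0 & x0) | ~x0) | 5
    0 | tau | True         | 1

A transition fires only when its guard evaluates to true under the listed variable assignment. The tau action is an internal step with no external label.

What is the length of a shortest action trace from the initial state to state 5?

BFS to 5:
  L0 = {0}
  L1 = {1}
  L2 = {2}
  L3 = {5}
first hit 5 at d=3 via tau·a·tau

Answer: 3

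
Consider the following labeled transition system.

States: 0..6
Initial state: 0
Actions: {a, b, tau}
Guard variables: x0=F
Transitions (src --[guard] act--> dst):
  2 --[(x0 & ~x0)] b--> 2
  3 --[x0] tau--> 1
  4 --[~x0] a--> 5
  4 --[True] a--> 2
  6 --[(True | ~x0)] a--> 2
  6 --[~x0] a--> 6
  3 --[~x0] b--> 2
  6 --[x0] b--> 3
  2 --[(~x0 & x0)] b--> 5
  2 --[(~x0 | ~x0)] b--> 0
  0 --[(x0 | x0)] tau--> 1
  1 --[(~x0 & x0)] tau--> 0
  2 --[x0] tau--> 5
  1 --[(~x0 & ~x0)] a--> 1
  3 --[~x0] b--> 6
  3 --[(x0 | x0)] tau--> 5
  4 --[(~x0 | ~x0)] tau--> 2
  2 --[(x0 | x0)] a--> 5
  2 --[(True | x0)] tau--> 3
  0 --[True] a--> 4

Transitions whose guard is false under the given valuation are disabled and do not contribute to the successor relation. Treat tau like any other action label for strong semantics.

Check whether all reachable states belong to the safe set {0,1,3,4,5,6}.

Answer: INVARIANT VIOLATED at state 2

Analysis:
Inv-set: {0,1,3,4,5,6}
R = {0,2,3,4,5,6}
  0: ok
  2: outside
  3: ok
  4: ok
  5: ok
  6: ok
reach 2 via a·a — violates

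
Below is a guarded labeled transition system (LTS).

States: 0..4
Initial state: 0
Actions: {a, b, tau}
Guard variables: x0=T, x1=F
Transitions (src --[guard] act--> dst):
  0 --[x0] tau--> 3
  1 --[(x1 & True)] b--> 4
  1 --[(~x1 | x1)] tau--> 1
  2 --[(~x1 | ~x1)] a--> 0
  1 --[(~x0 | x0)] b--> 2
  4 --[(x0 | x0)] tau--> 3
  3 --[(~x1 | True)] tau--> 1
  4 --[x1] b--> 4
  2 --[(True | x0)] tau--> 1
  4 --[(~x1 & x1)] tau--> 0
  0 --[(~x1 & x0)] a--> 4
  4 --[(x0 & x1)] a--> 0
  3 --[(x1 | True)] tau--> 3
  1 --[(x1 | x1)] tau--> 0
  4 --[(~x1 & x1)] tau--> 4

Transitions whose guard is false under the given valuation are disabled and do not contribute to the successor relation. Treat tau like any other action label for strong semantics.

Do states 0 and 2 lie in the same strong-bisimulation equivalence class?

Bisimulation quotient by refinement:
  round 0: {{0,1,2,3,4}}
  round 1: {{0,2},{1},{3,4}}
  round 2: {{0},{1},{2},{3},{4}}
stable after 3 split(s): 5 block(s)
0∈{0}, 2∈{2}

Answer: NOT BISIMILAR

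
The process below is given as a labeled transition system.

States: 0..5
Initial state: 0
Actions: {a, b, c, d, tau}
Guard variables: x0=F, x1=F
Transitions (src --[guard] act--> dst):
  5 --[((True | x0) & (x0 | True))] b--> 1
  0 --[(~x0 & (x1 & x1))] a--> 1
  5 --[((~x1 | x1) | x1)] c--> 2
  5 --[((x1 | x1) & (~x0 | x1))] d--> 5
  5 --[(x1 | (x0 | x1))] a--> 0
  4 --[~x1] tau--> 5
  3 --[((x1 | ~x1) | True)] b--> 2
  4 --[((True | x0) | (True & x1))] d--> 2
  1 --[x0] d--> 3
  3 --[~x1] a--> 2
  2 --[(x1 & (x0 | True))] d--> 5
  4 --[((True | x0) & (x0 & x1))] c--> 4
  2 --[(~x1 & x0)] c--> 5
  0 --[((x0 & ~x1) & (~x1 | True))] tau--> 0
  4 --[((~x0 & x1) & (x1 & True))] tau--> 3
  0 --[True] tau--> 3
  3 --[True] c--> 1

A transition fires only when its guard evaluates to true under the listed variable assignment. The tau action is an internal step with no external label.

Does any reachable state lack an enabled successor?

Reachable = {0,1,2,3}
  0: tau→3  [deg 1]
  1: ∅  [STUCK]
  2: ∅  [STUCK]
  3: a→2  b→2  c→1  [deg 3]
trace reaching 1: tau·c

Answer: DEADLOCK at state 1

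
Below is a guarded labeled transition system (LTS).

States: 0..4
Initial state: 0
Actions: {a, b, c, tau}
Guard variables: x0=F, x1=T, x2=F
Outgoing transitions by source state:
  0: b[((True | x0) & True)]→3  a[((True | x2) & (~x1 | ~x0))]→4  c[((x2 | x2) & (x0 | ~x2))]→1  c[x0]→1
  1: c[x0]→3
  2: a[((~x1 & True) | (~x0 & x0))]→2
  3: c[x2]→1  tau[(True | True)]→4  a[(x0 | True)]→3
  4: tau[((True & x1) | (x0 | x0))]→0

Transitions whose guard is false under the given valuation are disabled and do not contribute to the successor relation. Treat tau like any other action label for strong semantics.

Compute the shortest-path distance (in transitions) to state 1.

Answer: UNREACHABLE

Working:
Layered search for 1:
  depth 0: {0}
  depth 1: {3,4}
1 never appears.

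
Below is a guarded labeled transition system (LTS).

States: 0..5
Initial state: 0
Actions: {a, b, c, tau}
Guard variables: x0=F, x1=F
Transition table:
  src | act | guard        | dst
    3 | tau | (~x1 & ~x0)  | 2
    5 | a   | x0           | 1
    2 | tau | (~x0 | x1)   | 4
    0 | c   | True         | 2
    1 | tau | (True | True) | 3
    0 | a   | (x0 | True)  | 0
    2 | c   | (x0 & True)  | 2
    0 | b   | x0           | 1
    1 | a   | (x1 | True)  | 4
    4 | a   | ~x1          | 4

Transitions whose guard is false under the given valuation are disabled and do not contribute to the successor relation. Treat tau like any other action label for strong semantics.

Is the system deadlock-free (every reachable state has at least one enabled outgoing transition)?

R = {0,2,4}
  0: a→0  c→2  [deg 2]
  2: tau→4  [deg 1]
  4: a→4  [deg 1]

Answer: DEADLOCK-FREE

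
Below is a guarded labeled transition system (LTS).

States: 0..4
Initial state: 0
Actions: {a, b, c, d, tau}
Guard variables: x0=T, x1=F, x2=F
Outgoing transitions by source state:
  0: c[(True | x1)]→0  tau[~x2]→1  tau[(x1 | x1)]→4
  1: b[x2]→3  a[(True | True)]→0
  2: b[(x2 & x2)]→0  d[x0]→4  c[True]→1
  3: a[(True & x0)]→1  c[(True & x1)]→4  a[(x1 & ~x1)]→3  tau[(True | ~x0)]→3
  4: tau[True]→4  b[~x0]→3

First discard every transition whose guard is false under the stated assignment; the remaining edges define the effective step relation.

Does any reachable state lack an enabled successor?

R = {0,1}
  0: c→0  tau→1  [deg 2]
  1: a→0  [deg 1]

Answer: DEADLOCK-FREE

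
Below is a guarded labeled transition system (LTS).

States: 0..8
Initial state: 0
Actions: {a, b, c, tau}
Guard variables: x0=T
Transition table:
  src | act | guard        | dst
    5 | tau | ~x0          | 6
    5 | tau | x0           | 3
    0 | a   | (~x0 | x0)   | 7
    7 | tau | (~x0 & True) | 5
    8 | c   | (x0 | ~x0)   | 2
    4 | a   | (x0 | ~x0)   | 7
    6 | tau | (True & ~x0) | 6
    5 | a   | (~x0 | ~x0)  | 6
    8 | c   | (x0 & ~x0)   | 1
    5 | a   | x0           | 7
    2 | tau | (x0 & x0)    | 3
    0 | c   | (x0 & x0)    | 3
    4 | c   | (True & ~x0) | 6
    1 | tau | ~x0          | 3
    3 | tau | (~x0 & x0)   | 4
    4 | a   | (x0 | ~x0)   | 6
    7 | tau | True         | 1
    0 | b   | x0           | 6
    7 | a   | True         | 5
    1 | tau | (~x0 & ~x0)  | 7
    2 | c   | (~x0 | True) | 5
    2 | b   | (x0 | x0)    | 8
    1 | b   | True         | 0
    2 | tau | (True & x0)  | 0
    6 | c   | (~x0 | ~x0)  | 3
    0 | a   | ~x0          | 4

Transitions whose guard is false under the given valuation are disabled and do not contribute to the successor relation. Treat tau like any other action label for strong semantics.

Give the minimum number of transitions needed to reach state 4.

Answer: UNREACHABLE

Analysis:
Layered search for 4:
  depth 0: {0}
  depth 1: {3,6,7}
  depth 2: {1,5}
4 never appears.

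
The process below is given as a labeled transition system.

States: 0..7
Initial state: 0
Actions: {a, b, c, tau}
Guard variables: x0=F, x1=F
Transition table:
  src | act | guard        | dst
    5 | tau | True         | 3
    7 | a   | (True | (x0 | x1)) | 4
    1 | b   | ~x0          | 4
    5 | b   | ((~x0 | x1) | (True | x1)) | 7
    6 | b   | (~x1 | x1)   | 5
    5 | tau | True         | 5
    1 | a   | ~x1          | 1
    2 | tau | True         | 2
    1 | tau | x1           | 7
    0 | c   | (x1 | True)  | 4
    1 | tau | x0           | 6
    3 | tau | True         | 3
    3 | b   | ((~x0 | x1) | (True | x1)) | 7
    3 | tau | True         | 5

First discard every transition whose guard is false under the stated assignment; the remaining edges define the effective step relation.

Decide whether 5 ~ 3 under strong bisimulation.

Refine partition for ~:
  π0 = {{0,1,2,3,4,5,6,7}}
  π1 = {{0},{1},{2},{3,5},{4},{6},{7}}
7 equivalence class(es) (converged in 2)
[5]={3,5}  [3]={3,5}

Answer: BISIMILAR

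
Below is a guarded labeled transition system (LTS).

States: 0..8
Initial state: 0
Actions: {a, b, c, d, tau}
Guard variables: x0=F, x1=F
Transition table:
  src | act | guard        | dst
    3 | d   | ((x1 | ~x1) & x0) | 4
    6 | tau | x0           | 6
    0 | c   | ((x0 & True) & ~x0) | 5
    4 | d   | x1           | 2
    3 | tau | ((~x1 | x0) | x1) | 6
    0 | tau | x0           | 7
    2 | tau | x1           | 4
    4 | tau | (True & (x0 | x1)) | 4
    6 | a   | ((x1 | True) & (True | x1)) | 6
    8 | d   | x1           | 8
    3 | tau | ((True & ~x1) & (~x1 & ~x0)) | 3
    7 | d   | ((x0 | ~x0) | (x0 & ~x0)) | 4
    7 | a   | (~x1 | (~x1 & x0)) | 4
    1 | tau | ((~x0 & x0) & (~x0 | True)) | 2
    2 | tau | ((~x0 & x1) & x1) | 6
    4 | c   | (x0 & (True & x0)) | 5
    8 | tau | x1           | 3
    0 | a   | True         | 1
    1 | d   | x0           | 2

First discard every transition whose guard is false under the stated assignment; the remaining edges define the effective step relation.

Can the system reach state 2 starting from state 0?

Answer: UNREACHABLE

Working:
6 transition(s) survive guard evaluation.
depth 0: {0}
depth 1: {1}  cumulative {0,1}
R = {0,1}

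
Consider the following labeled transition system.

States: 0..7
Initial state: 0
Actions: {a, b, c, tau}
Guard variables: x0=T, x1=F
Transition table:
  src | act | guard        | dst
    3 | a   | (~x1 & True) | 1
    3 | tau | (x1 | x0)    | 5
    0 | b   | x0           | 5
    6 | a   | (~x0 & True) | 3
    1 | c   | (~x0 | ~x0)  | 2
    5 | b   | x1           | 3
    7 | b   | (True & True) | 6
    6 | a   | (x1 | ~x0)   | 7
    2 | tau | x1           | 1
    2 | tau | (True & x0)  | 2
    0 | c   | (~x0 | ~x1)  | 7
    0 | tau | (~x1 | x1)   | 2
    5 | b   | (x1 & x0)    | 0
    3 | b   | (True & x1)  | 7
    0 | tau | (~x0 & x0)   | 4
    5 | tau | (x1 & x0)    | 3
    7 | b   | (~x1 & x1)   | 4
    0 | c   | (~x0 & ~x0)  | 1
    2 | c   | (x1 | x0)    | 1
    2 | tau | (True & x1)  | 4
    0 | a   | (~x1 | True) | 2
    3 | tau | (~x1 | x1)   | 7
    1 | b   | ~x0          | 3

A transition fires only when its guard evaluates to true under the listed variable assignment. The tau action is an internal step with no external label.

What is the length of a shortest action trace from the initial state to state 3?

Layered search for 3:
  L0 = {0}
  L1 = {2,5,7}
  L2 = {1,6}
3 never appears.

Answer: UNREACHABLE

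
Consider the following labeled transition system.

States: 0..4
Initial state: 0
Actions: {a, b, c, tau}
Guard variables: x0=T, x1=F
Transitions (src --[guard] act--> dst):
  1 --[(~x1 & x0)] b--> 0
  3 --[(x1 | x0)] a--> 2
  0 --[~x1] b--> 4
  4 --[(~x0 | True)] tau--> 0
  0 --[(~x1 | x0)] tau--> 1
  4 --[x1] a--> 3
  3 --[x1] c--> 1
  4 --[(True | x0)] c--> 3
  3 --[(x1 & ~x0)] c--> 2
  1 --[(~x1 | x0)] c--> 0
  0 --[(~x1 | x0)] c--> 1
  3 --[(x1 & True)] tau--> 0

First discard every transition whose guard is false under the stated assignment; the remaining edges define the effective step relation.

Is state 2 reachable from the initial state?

8 transition(s) survive guard evaluation.
Layer 0: {0}
Layer 1: {1,4}  cumulative {0,1,4}
Layer 2: {3}  cumulative {0,1,3,4}
Layer 3: {2}  cumulative {0,1,2,3,4}
R = {0,1,2,3,4}
trace reaching 2: b·c·a

Answer: REACHABLE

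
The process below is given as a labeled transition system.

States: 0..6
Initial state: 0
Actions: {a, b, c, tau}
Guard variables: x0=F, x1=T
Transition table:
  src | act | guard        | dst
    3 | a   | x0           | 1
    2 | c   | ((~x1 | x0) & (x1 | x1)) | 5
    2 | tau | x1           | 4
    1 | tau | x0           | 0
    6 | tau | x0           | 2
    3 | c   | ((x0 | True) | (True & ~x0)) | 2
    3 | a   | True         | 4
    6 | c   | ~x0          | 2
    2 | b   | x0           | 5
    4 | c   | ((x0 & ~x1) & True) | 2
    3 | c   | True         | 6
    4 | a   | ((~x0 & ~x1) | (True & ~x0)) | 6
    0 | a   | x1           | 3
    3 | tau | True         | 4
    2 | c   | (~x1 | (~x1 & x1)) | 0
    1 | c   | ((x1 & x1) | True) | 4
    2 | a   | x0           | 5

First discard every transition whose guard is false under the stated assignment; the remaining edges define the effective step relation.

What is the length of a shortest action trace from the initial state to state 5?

Answer: UNREACHABLE

Trace:
BFS to 5:
  depth 0: {0}
  depth 1: {3}
  depth 2: {2,4,6}
5 never appears.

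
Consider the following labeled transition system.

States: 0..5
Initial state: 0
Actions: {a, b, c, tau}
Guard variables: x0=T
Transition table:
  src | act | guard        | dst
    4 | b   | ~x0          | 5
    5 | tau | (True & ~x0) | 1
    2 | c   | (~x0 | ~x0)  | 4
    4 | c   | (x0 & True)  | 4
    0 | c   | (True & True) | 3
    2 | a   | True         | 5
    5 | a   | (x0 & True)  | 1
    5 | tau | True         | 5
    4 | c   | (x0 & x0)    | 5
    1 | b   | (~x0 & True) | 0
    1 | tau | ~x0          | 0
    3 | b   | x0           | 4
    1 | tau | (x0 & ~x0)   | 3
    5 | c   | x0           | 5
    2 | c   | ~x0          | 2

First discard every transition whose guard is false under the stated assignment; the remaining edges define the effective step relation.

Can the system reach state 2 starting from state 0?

Guard filter leaves 8 enabled edge(s).
L0 = {0}
L1 = {3}  total {0,3}
L2 = {4}  total {0,3,4}
L3 = {5}  total {0,3,4,5}
L4 = {1}  total {0,1,3,4,5}
Reachable = {0,1,3,4,5}

Answer: UNREACHABLE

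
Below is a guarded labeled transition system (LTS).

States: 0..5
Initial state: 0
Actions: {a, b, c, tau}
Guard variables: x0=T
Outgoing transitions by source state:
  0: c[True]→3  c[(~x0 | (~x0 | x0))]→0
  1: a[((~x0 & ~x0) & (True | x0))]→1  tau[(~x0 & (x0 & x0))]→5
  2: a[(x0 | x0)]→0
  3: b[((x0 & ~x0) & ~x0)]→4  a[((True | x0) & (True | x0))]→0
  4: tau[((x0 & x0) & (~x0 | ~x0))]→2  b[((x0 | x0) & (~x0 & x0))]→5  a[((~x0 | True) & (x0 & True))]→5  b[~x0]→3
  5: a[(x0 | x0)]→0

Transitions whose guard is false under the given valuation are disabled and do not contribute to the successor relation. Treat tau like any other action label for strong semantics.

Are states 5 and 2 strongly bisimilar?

Bisimulation quotient by refinement:
  round 0: {{0,1,2,3,4,5}}
  round 1: {{0},{1},{2,3,4,5}}
  round 2: {{0},{1},{2,3,5},{4}}
4 equivalence class(es) (converged in 3)
class of 5: {2,3,5}; class of 2: {2,3,5}

Answer: BISIMILAR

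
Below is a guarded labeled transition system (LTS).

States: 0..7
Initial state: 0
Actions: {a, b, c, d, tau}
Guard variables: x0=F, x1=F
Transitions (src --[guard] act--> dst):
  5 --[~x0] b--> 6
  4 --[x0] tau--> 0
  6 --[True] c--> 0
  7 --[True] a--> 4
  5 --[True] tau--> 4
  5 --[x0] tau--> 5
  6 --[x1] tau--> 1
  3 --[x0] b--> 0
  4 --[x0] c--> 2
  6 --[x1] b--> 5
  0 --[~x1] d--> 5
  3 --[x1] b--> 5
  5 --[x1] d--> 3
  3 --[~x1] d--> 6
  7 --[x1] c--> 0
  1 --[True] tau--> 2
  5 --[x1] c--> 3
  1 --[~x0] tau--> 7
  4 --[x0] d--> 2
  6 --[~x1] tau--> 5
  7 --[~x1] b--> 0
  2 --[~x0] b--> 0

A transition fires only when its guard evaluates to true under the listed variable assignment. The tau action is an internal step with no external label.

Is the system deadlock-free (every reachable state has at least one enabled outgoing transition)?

Reachable = {0,4,5,6}
  0: d→5  [1 out]
  4: ∅  [no exit]
  5: b→6  tau→4  [2 out]
  6: c→0  tau→5  [2 out]
trace reaching 4: d·tau

Answer: DEADLOCK at state 4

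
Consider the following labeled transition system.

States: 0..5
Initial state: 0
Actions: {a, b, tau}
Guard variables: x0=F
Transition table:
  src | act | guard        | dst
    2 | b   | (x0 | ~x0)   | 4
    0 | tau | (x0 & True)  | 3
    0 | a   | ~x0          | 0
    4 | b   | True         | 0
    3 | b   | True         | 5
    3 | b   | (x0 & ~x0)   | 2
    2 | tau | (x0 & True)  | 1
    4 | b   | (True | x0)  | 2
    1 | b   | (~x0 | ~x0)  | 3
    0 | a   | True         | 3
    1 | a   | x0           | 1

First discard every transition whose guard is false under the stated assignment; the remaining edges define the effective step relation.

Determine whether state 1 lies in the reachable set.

Answer: UNREACHABLE

Working:
7 transition(s) survive guard evaluation.
L0 = {0}
L1 = {3}  cumulative {0,3}
L2 = {5}  cumulative {0,3,5}
Reachable = {0,3,5}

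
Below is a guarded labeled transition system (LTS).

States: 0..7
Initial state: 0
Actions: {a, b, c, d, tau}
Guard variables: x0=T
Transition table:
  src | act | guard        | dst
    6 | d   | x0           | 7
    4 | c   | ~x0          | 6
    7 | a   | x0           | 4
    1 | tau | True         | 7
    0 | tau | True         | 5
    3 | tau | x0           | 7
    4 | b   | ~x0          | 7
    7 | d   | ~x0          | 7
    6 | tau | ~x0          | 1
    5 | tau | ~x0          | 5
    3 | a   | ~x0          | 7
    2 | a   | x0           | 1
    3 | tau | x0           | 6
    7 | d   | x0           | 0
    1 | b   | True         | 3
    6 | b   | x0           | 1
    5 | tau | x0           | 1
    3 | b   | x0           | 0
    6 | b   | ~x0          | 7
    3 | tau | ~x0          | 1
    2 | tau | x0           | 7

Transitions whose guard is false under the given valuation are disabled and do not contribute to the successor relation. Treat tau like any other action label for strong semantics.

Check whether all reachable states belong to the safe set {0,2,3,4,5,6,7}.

Answer: INVARIANT VIOLATED at state 1

Analysis:
Allowed set {0,2,3,4,5,6,7}
R = {0,1,3,4,5,6,7}
  0: ok
  1: outside
  3: ok
  4: ok
  5: ok
  6: ok
  7: ok
counterexample path to 1: tau·tau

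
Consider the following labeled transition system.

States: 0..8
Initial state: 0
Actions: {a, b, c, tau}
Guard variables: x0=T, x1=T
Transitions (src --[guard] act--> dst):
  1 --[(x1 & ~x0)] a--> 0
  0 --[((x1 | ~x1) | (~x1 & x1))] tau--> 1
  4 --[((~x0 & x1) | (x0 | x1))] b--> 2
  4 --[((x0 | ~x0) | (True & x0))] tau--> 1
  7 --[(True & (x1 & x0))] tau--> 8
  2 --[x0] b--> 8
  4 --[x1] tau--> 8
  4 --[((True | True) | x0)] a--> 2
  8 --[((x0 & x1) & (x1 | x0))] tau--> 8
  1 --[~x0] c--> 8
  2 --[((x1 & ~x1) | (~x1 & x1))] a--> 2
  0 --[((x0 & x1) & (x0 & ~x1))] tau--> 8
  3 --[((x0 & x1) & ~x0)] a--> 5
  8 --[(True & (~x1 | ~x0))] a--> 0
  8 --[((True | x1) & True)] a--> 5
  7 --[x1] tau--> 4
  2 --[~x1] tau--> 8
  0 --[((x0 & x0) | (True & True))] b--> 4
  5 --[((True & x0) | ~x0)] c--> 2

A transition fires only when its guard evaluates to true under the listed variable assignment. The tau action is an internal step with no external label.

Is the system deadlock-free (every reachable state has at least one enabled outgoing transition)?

Reach set: {0,1,2,4,5,8}
  0: b→4  tau→1  [deg 2]
  1: ∅  [no exit]
  2: b→8  [deg 1]
  4: a→2  b→2  tau→1  tau→8  [deg 4]
  5: c→2  [deg 1]
  8: a→5  tau→8  [deg 2]
trace reaching 1: tau

Answer: DEADLOCK at state 1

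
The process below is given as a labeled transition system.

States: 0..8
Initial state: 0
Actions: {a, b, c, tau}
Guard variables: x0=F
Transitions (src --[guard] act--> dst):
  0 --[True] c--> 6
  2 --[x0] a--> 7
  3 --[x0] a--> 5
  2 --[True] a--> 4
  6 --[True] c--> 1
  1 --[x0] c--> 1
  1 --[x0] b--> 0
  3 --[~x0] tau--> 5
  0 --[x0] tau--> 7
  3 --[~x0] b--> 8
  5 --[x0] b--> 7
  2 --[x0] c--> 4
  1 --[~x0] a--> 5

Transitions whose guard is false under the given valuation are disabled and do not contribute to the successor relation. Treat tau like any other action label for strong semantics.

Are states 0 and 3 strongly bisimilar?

Answer: NOT BISIMILAR

Trace:
Compute ~ classes (split until stable):
  round 0: {{0,1,2,3,4,5,6,7,8}}
  round 1: {{0,6},{1,2},{3},{4,5,7,8}}
  round 2: {{0},{1,2},{3},{4,5,7,8},{6}}
Fixed point at round 3; 5 class(es).
[0]={0}  [3]={3}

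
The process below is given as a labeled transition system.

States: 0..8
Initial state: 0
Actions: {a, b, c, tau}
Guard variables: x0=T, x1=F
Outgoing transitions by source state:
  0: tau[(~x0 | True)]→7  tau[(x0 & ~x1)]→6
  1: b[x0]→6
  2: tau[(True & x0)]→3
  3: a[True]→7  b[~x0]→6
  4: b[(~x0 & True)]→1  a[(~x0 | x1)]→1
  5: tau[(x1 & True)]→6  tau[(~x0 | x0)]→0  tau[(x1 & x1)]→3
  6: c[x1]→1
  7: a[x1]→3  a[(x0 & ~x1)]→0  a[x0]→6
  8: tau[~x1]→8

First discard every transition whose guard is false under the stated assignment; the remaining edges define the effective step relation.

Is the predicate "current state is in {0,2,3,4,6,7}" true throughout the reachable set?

Allowed set {0,2,3,4,6,7}
Reach set: {0,6,7}
  0: safe
  6: safe
  7: safe

Answer: INVARIANT HOLDS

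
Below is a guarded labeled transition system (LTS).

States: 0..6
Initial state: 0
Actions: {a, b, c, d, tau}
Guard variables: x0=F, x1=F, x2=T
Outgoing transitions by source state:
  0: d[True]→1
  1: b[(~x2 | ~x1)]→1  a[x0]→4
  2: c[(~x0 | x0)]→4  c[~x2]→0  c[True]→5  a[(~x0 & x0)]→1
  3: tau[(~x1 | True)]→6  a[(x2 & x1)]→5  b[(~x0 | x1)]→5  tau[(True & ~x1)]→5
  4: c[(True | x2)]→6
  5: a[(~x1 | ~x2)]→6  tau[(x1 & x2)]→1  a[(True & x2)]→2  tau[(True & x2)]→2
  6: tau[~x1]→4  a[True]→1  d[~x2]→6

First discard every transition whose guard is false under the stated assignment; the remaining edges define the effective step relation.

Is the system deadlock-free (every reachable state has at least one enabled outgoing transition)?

Answer: DEADLOCK-FREE

Trace:
R = {0,1}
  0: d→1  [deg 1]
  1: b→1  [deg 1]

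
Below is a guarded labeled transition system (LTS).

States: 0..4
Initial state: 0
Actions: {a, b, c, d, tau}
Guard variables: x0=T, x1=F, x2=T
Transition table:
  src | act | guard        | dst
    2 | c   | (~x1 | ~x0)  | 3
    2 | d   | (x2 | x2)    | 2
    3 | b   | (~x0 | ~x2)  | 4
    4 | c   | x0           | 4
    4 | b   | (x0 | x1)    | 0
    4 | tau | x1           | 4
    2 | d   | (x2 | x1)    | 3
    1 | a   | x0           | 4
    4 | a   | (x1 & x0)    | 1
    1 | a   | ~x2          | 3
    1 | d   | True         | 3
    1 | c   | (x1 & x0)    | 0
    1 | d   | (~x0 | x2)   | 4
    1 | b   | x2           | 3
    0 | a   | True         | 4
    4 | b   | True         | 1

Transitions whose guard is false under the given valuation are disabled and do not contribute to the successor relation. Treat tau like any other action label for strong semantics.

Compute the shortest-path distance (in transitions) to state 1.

BFS to 1:
  L0 = {0}
  L1 = {4}
  L2 = {1}
1 enters at depth 2; path a·b

Answer: 2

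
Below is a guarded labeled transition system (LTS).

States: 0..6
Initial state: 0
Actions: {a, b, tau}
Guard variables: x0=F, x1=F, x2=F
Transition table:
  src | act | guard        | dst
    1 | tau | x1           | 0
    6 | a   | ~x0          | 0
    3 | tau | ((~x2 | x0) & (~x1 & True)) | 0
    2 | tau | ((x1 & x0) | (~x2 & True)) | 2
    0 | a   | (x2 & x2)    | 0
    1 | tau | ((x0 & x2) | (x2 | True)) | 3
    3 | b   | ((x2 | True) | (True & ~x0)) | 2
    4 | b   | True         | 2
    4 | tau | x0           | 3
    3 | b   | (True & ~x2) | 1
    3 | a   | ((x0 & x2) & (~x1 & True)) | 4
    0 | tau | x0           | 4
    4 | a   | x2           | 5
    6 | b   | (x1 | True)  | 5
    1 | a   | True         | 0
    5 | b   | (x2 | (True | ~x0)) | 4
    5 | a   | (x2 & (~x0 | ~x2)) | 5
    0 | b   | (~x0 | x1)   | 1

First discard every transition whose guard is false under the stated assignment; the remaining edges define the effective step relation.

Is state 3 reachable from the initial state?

11 transition(s) survive guard evaluation.
depth 0: {0}
depth 1: {1}  total {0,1}
depth 2: {3}  total {0,1,3}
depth 3: {2}  total {0,1,2,3}
Reachable = {0,1,2,3}
witness 3: b·tau

Answer: REACHABLE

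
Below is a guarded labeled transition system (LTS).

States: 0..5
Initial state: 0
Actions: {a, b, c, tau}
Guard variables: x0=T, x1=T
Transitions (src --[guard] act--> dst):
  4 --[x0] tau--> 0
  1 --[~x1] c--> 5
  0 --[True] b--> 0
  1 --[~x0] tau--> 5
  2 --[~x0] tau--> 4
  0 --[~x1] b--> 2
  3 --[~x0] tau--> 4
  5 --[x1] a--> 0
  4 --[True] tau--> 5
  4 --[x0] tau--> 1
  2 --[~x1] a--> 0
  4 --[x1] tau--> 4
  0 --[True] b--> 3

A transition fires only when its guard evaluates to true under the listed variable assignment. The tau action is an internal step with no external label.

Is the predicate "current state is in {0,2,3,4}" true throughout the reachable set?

Allowed set {0,2,3,4}
R = {0,3}
  0: ok
  3: ok

Answer: INVARIANT HOLDS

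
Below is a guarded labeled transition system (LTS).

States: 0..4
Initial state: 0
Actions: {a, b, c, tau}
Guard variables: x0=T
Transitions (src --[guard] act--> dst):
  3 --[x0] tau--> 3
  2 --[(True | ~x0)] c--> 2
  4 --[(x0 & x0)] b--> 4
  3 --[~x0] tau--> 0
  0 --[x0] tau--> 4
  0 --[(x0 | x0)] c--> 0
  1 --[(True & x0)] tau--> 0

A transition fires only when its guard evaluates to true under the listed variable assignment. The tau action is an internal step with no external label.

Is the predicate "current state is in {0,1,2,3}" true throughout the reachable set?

Answer: INVARIANT VIOLATED at state 4

Working:
Allowed set {0,1,2,3}
Reach set: {0,4}
  0: ok
  4: outside
witness against invariant: tau → 4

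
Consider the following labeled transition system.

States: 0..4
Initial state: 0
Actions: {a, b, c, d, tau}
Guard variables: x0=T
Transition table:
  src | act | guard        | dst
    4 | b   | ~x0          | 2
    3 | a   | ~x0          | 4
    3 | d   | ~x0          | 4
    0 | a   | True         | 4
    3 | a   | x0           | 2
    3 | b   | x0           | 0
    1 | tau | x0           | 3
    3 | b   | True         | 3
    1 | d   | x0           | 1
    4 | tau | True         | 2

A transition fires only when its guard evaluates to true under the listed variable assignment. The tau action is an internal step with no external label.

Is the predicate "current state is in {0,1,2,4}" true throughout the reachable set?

Allowed set {0,1,2,4}
Reach set: {0,2,4}
  0: ✓
  2: ✓
  4: ✓

Answer: INVARIANT HOLDS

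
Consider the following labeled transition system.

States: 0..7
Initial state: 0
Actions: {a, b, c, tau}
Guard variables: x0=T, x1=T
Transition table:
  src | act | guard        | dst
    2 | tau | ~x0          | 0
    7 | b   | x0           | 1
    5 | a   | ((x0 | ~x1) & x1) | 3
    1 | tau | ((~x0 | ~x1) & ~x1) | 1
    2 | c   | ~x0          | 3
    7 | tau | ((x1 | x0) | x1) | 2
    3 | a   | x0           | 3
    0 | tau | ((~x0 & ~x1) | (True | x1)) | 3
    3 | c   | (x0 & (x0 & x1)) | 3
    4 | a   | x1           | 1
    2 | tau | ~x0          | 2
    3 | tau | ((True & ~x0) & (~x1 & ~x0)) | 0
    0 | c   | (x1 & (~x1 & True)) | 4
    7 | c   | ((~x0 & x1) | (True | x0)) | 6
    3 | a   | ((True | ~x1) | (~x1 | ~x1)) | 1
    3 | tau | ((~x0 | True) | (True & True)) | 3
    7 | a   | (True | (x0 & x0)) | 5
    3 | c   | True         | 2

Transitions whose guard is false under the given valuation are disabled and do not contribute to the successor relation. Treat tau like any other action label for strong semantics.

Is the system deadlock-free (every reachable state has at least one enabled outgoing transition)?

Reach set: {0,1,2,3}
  0: tau→3  [1 out]
  1: ∅  [STUCK]
  2: ∅  [STUCK]
  3: a→1  a→3  c→2  c→3  tau→3  [5 out]
Path to 1: tau·a

Answer: DEADLOCK at state 1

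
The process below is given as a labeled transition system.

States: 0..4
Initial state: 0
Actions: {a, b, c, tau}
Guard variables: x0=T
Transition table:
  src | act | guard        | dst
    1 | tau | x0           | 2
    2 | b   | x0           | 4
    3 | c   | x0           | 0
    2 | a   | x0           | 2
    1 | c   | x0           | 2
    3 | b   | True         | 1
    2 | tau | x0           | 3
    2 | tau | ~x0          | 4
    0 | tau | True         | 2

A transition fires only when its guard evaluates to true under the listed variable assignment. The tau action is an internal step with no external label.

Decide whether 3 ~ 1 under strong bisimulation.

Compute ~ classes (split until stable):
  π0 = {{0,1,2,3,4}}
  π1 = {{0},{1},{2},{3},{4}}
stable after 2 split(s): 5 block(s)
class of 3: {3}; class of 1: {1}

Answer: NOT BISIMILAR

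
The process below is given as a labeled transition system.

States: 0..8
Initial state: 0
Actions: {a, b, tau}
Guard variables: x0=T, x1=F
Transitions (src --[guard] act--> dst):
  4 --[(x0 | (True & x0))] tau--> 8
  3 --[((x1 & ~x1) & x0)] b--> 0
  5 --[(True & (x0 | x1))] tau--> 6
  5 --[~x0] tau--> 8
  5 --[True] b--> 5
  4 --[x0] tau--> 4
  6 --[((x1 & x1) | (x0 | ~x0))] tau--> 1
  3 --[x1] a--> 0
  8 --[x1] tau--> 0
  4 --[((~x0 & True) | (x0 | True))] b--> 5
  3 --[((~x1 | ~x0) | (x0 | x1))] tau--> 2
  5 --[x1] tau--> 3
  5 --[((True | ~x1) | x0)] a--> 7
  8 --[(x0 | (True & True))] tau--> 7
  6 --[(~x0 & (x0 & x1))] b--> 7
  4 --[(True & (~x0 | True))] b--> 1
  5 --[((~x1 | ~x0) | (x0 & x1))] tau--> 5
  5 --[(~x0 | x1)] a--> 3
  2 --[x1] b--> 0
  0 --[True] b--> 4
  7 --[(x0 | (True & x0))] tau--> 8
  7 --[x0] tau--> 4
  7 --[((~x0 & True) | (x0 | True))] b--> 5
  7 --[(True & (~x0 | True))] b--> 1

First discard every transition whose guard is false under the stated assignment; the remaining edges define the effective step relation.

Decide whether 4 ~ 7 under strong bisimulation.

Answer: BISIMILAR

Trace:
Compute ~ classes (split until stable):
  P[0] = {{0,1,2,3,4,5,6,7,8}}
  P[1] = {{0},{1,2},{3,6,8},{4,7},{5}}
  P[2] = {{0},{1,2},{3,6},{4,7},{5},{8}}
Fixed point at round 3; 6 class(es).
class of 4: {4,7}; class of 7: {4,7}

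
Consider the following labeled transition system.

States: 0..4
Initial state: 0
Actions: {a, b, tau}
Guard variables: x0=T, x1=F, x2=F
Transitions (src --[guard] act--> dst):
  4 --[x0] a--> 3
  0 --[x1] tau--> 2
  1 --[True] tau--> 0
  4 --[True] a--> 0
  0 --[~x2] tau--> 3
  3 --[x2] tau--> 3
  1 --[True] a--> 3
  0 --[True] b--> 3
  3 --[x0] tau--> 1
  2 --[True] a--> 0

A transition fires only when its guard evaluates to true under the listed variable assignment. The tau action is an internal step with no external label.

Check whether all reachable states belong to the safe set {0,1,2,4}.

Answer: INVARIANT VIOLATED at state 3

Working:
Inv-set: {0,1,2,4}
Reachable = {0,1,3}
  0: ok
  1: ok
  3: VIOLATES
witness against invariant: tau → 3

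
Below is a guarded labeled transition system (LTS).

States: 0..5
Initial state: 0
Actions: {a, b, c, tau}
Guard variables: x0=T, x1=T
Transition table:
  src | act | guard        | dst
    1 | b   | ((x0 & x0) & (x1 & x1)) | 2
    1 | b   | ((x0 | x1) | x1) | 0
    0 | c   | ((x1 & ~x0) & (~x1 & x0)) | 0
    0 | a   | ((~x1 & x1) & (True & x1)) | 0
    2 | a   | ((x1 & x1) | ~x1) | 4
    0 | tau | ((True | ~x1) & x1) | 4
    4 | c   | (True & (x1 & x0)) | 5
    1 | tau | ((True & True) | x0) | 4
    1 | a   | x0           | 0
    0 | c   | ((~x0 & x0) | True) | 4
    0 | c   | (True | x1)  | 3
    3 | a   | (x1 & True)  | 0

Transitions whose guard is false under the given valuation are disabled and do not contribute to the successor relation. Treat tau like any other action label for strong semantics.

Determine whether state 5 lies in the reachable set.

Answer: REACHABLE

Trace:
Guard filter leaves 10 enabled edge(s).
depth 0: {0}
depth 1: {3,4}  cumulative {0,3,4}
depth 2: {5}  cumulative {0,3,4,5}
Reach set: {0,3,4,5}
Path to 5: tau·c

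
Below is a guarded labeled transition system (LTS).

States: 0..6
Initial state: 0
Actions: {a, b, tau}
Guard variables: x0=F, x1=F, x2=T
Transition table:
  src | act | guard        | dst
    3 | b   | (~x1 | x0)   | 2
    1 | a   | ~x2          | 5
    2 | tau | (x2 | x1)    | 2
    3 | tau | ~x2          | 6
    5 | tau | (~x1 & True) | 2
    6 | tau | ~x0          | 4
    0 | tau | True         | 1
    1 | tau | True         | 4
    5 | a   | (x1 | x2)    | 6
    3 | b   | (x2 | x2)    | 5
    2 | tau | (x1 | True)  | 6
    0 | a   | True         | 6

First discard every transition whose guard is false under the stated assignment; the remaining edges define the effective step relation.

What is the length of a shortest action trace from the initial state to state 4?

Layered search for 4:
  depth 0: {0}
  depth 1: {1,6}
  depth 2: {4}
depth(4)=2, e.g. a·tau

Answer: 2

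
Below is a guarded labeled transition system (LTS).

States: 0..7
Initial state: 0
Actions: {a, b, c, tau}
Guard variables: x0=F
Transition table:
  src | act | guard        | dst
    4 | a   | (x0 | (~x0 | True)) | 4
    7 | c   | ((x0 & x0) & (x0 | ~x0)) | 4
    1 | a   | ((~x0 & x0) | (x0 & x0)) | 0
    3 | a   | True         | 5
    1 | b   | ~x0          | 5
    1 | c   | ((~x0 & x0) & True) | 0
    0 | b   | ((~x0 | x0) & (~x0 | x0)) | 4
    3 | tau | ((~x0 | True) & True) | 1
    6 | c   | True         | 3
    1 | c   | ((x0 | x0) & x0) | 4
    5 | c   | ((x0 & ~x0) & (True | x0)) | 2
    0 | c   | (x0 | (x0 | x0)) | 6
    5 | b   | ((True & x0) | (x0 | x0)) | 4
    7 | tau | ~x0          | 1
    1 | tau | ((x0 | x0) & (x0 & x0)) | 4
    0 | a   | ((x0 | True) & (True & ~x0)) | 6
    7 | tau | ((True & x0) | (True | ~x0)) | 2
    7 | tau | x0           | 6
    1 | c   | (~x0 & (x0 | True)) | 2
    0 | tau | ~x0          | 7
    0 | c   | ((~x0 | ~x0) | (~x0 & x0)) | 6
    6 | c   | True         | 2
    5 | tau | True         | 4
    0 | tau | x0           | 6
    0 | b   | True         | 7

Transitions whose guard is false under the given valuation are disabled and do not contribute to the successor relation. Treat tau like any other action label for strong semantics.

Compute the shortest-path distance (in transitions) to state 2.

Answer: 2

Working:
BFS to 2:
  Layer 0: {0}
  Layer 1: {4,6,7}
  Layer 2: {1,2,3}
first hit 2 at d=2 via a·c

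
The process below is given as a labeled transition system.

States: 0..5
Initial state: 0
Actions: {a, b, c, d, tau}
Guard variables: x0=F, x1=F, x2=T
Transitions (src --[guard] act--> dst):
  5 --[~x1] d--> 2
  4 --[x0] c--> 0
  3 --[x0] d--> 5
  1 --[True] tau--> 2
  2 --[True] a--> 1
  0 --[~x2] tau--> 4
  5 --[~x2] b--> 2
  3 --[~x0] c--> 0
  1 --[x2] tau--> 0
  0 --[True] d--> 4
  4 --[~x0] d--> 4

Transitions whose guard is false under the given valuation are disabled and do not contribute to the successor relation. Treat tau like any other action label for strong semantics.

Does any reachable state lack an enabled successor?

Reach set: {0,4}
  0: d→4  [1 out]
  4: d→4  [1 out]

Answer: DEADLOCK-FREE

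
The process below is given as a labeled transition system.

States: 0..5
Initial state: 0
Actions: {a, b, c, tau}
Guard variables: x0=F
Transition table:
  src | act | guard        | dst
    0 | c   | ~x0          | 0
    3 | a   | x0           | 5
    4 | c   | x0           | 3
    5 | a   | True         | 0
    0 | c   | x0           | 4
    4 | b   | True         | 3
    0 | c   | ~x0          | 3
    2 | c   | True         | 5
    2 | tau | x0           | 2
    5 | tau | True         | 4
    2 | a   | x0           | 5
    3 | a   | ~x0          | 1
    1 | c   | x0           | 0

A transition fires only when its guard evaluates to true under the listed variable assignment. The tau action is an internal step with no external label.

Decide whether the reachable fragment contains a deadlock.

Answer: DEADLOCK at state 1

Analysis:
Reach set: {0,1,3}
  0: c→0  c→3  [deg 2]
  1: ∅  [deadlock]
  3: a→1  [deg 1]
Path to 1: c·a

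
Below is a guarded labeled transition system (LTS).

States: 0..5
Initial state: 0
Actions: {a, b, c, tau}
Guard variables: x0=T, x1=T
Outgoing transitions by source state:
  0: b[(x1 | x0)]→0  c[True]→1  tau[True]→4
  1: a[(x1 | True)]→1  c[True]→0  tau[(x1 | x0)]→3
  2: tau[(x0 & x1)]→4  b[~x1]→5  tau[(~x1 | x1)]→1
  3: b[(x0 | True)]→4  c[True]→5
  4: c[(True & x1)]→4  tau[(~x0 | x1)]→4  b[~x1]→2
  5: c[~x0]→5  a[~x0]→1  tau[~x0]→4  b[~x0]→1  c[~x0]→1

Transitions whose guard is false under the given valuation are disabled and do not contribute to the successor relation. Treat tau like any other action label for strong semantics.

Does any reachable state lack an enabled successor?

Reach set: {0,1,3,4,5}
  0: b→0  c→1  tau→4  [3 out]
  1: a→1  c→0  tau→3  [3 out]
  3: b→4  c→5  [2 out]
  4: c→4  tau→4  [2 out]
  5: ∅  [deadlock]
witness 5: c·tau·c

Answer: DEADLOCK at state 5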